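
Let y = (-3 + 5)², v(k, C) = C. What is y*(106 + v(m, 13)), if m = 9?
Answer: 476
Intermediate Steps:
y = 4 (y = 2² = 4)
y*(106 + v(m, 13)) = 4*(106 + 13) = 4*119 = 476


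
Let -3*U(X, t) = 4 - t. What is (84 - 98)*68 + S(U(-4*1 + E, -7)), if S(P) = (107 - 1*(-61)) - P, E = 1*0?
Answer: -2341/3 ≈ -780.33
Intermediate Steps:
E = 0
U(X, t) = -4/3 + t/3 (U(X, t) = -(4 - t)/3 = -4/3 + t/3)
S(P) = 168 - P (S(P) = (107 + 61) - P = 168 - P)
(84 - 98)*68 + S(U(-4*1 + E, -7)) = (84 - 98)*68 + (168 - (-4/3 + (⅓)*(-7))) = -14*68 + (168 - (-4/3 - 7/3)) = -952 + (168 - 1*(-11/3)) = -952 + (168 + 11/3) = -952 + 515/3 = -2341/3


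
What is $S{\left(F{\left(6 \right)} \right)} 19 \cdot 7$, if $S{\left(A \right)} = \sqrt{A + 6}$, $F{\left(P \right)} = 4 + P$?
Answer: $532$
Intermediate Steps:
$S{\left(A \right)} = \sqrt{6 + A}$
$S{\left(F{\left(6 \right)} \right)} 19 \cdot 7 = \sqrt{6 + \left(4 + 6\right)} 19 \cdot 7 = \sqrt{6 + 10} \cdot 19 \cdot 7 = \sqrt{16} \cdot 19 \cdot 7 = 4 \cdot 19 \cdot 7 = 76 \cdot 7 = 532$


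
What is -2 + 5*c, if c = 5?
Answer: 23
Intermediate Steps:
-2 + 5*c = -2 + 5*5 = -2 + 25 = 23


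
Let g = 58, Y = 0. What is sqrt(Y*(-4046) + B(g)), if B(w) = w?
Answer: sqrt(58) ≈ 7.6158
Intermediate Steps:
sqrt(Y*(-4046) + B(g)) = sqrt(0*(-4046) + 58) = sqrt(0 + 58) = sqrt(58)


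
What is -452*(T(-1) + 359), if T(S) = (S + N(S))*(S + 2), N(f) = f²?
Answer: -162268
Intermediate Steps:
T(S) = (2 + S)*(S + S²) (T(S) = (S + S²)*(S + 2) = (S + S²)*(2 + S) = (2 + S)*(S + S²))
-452*(T(-1) + 359) = -452*(-(2 + (-1)² + 3*(-1)) + 359) = -452*(-(2 + 1 - 3) + 359) = -452*(-1*0 + 359) = -452*(0 + 359) = -452*359 = -162268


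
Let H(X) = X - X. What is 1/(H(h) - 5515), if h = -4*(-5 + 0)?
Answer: -1/5515 ≈ -0.00018132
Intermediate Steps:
h = 20 (h = -4*(-5) = 20)
H(X) = 0
1/(H(h) - 5515) = 1/(0 - 5515) = 1/(-5515) = -1/5515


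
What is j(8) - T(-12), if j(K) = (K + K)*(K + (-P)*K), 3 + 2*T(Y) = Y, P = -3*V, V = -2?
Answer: -1265/2 ≈ -632.50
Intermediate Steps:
P = 6 (P = -3*(-2) = 6)
T(Y) = -3/2 + Y/2
j(K) = -10*K² (j(K) = (K + K)*(K + (-1*6)*K) = (2*K)*(K - 6*K) = (2*K)*(-5*K) = -10*K²)
j(8) - T(-12) = -10*8² - (-3/2 + (½)*(-12)) = -10*64 - (-3/2 - 6) = -640 - 1*(-15/2) = -640 + 15/2 = -1265/2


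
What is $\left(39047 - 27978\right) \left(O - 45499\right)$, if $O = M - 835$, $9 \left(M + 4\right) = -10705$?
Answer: $- \frac{4734731543}{9} \approx -5.2608 \cdot 10^{8}$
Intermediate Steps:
$M = - \frac{10741}{9}$ ($M = -4 + \frac{1}{9} \left(-10705\right) = -4 - \frac{10705}{9} = - \frac{10741}{9} \approx -1193.4$)
$O = - \frac{18256}{9}$ ($O = - \frac{10741}{9} - 835 = - \frac{18256}{9} \approx -2028.4$)
$\left(39047 - 27978\right) \left(O - 45499\right) = \left(39047 - 27978\right) \left(- \frac{18256}{9} - 45499\right) = 11069 \left(- \frac{427747}{9}\right) = - \frac{4734731543}{9}$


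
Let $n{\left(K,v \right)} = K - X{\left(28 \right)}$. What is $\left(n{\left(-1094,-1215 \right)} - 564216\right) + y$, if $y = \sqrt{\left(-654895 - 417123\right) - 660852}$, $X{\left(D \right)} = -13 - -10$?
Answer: $-565307 + i \sqrt{1732870} \approx -5.6531 \cdot 10^{5} + 1316.4 i$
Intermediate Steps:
$X{\left(D \right)} = -3$ ($X{\left(D \right)} = -13 + 10 = -3$)
$n{\left(K,v \right)} = 3 + K$ ($n{\left(K,v \right)} = K - -3 = K + 3 = 3 + K$)
$y = i \sqrt{1732870}$ ($y = \sqrt{-1072018 - 660852} = \sqrt{-1732870} = i \sqrt{1732870} \approx 1316.4 i$)
$\left(n{\left(-1094,-1215 \right)} - 564216\right) + y = \left(\left(3 - 1094\right) - 564216\right) + i \sqrt{1732870} = \left(-1091 - 564216\right) + i \sqrt{1732870} = -565307 + i \sqrt{1732870}$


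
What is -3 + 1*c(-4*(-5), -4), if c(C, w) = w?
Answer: -7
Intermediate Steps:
-3 + 1*c(-4*(-5), -4) = -3 + 1*(-4) = -3 - 4 = -7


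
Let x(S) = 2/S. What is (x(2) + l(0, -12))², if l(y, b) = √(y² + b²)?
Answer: 169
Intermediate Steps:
l(y, b) = √(b² + y²)
(x(2) + l(0, -12))² = (2/2 + √((-12)² + 0²))² = (2*(½) + √(144 + 0))² = (1 + √144)² = (1 + 12)² = 13² = 169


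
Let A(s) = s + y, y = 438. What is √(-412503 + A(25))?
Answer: 2*I*√103010 ≈ 641.9*I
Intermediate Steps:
A(s) = 438 + s (A(s) = s + 438 = 438 + s)
√(-412503 + A(25)) = √(-412503 + (438 + 25)) = √(-412503 + 463) = √(-412040) = 2*I*√103010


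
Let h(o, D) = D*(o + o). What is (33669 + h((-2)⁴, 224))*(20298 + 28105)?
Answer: 1976633311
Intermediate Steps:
h(o, D) = 2*D*o (h(o, D) = D*(2*o) = 2*D*o)
(33669 + h((-2)⁴, 224))*(20298 + 28105) = (33669 + 2*224*(-2)⁴)*(20298 + 28105) = (33669 + 2*224*16)*48403 = (33669 + 7168)*48403 = 40837*48403 = 1976633311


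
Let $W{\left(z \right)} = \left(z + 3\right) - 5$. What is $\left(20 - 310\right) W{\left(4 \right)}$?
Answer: $-580$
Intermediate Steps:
$W{\left(z \right)} = -2 + z$ ($W{\left(z \right)} = \left(3 + z\right) - 5 = -2 + z$)
$\left(20 - 310\right) W{\left(4 \right)} = \left(20 - 310\right) \left(-2 + 4\right) = \left(20 - 310\right) 2 = \left(-290\right) 2 = -580$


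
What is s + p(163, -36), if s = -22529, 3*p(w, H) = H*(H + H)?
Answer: -21665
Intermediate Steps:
p(w, H) = 2*H²/3 (p(w, H) = (H*(H + H))/3 = (H*(2*H))/3 = (2*H²)/3 = 2*H²/3)
s + p(163, -36) = -22529 + (⅔)*(-36)² = -22529 + (⅔)*1296 = -22529 + 864 = -21665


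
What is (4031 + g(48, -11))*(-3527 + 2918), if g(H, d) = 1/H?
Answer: -39278267/16 ≈ -2.4549e+6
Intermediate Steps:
(4031 + g(48, -11))*(-3527 + 2918) = (4031 + 1/48)*(-3527 + 2918) = (4031 + 1/48)*(-609) = (193489/48)*(-609) = -39278267/16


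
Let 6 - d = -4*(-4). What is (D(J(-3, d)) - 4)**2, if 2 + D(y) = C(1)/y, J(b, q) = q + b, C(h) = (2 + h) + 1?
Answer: 6724/169 ≈ 39.787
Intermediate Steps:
d = -10 (d = 6 - (-4)*(-4) = 6 - 1*16 = 6 - 16 = -10)
C(h) = 3 + h
J(b, q) = b + q
D(y) = -2 + 4/y (D(y) = -2 + (3 + 1)/y = -2 + 4/y)
(D(J(-3, d)) - 4)**2 = ((-2 + 4/(-3 - 10)) - 4)**2 = ((-2 + 4/(-13)) - 4)**2 = ((-2 + 4*(-1/13)) - 4)**2 = ((-2 - 4/13) - 4)**2 = (-30/13 - 4)**2 = (-82/13)**2 = 6724/169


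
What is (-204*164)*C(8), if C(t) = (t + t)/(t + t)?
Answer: -33456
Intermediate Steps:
C(t) = 1 (C(t) = (2*t)/((2*t)) = (2*t)*(1/(2*t)) = 1)
(-204*164)*C(8) = -204*164*1 = -33456*1 = -33456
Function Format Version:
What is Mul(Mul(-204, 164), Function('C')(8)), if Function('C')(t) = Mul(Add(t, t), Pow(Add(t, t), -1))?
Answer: -33456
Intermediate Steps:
Function('C')(t) = 1 (Function('C')(t) = Mul(Mul(2, t), Pow(Mul(2, t), -1)) = Mul(Mul(2, t), Mul(Rational(1, 2), Pow(t, -1))) = 1)
Mul(Mul(-204, 164), Function('C')(8)) = Mul(Mul(-204, 164), 1) = Mul(-33456, 1) = -33456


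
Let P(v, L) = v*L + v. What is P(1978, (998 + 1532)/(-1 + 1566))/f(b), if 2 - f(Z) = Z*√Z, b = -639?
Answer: 3239964/81667059499 - 3105505494*I*√71/81667059499 ≈ 3.9673e-5 - 0.32042*I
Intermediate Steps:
P(v, L) = v + L*v (P(v, L) = L*v + v = v + L*v)
f(Z) = 2 - Z^(3/2) (f(Z) = 2 - Z*√Z = 2 - Z^(3/2))
P(1978, (998 + 1532)/(-1 + 1566))/f(b) = (1978*(1 + (998 + 1532)/(-1 + 1566)))/(2 - (-639)^(3/2)) = (1978*(1 + 2530/1565))/(2 - (-1917)*I*√71) = (1978*(1 + 2530*(1/1565)))/(2 + 1917*I*√71) = (1978*(1 + 506/313))/(2 + 1917*I*√71) = (1978*(819/313))/(2 + 1917*I*√71) = 1619982/(313*(2 + 1917*I*√71))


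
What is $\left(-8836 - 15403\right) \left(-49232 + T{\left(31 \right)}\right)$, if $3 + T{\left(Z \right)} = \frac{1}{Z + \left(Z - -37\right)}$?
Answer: $\frac{118147285096}{99} \approx 1.1934 \cdot 10^{9}$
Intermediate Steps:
$T{\left(Z \right)} = -3 + \frac{1}{37 + 2 Z}$ ($T{\left(Z \right)} = -3 + \frac{1}{Z + \left(Z - -37\right)} = -3 + \frac{1}{Z + \left(Z + 37\right)} = -3 + \frac{1}{Z + \left(37 + Z\right)} = -3 + \frac{1}{37 + 2 Z}$)
$\left(-8836 - 15403\right) \left(-49232 + T{\left(31 \right)}\right) = \left(-8836 - 15403\right) \left(-49232 + \frac{2 \left(-55 - 93\right)}{37 + 2 \cdot 31}\right) = - 24239 \left(-49232 + \frac{2 \left(-55 - 93\right)}{37 + 62}\right) = - 24239 \left(-49232 + 2 \cdot \frac{1}{99} \left(-148\right)\right) = - 24239 \left(-49232 - \frac{296}{99}\right) = \left(-24239\right) \left(- \frac{4874264}{99}\right) = \frac{118147285096}{99}$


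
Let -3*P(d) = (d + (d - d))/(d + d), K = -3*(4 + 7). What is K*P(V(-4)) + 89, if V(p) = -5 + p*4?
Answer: 189/2 ≈ 94.500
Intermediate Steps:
K = -33 (K = -3*11 = -33)
V(p) = -5 + 4*p
P(d) = -1/6 (P(d) = -(d + (d - d))/(3*(d + d)) = -(d + 0)/(3*(2*d)) = -d*1/(2*d)/3 = -1/3*1/2 = -1/6)
K*P(V(-4)) + 89 = -33*(-1/6) + 89 = 11/2 + 89 = 189/2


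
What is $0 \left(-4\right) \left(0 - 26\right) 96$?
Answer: $0$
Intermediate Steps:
$0 \left(-4\right) \left(0 - 26\right) 96 = 0 \left(0 - 26\right) 96 = 0 \left(-26\right) 96 = 0 \cdot 96 = 0$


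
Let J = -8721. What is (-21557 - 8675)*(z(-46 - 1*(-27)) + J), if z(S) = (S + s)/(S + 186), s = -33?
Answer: 44031668488/167 ≈ 2.6366e+8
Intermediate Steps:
z(S) = (-33 + S)/(186 + S) (z(S) = (S - 33)/(S + 186) = (-33 + S)/(186 + S))
(-21557 - 8675)*(z(-46 - 1*(-27)) + J) = (-21557 - 8675)*((-33 + (-46 - 1*(-27)))/(186 + (-46 - 1*(-27))) - 8721) = -30232*((-33 + (-46 + 27))/(186 + (-46 + 27)) - 8721) = -30232*((-33 - 19)/(186 - 19) - 8721) = -30232*(-52/167 - 8721) = -30232*(-1456459/167) = 44031668488/167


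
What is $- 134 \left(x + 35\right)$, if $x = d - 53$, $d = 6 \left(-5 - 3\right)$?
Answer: $8844$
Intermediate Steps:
$d = -48$ ($d = 6 \left(-8\right) = -48$)
$x = -101$ ($x = -48 - 53 = -101$)
$- 134 \left(x + 35\right) = - 134 \left(-101 + 35\right) = \left(-134\right) \left(-66\right) = 8844$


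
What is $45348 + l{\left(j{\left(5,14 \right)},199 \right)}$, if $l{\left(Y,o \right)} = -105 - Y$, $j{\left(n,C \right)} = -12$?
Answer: $45255$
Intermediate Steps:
$45348 + l{\left(j{\left(5,14 \right)},199 \right)} = 45348 - 93 = 45255$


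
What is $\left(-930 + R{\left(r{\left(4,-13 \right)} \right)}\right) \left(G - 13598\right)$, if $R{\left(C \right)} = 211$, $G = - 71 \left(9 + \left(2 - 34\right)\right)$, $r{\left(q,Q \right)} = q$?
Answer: $8602835$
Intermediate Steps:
$G = 1633$ ($G = - 71 \left(9 - 32\right) = \left(-71\right) \left(-23\right) = 1633$)
$\left(-930 + R{\left(r{\left(4,-13 \right)} \right)}\right) \left(G - 13598\right) = \left(-930 + 211\right) \left(1633 - 13598\right) = \left(-719\right) \left(-11965\right) = 8602835$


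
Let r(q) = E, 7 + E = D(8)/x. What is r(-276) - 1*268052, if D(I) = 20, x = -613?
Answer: -164320187/613 ≈ -2.6806e+5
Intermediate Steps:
E = -4311/613 (E = -7 + 20/(-613) = -7 + 20*(-1/613) = -7 - 20/613 = -4311/613 ≈ -7.0326)
r(q) = -4311/613
r(-276) - 1*268052 = -4311/613 - 1*268052 = -4311/613 - 268052 = -164320187/613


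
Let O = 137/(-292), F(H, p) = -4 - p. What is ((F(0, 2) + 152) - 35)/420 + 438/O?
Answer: -17900371/19180 ≈ -933.28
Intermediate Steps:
O = -137/292 (O = 137*(-1/292) = -137/292 ≈ -0.46918)
((F(0, 2) + 152) - 35)/420 + 438/O = (((-4 - 1*2) + 152) - 35)/420 + 438/(-137/292) = (((-4 - 2) + 152) - 35)*(1/420) + 438*(-292/137) = ((-6 + 152) - 35)*(1/420) - 127896/137 = (146 - 35)*(1/420) - 127896/137 = 111*(1/420) - 127896/137 = 37/140 - 127896/137 = -17900371/19180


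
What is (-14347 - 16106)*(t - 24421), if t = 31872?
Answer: -226905303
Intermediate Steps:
(-14347 - 16106)*(t - 24421) = (-14347 - 16106)*(31872 - 24421) = -30453*7451 = -226905303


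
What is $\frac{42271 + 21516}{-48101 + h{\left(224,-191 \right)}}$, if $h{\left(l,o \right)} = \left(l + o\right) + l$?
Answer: $- \frac{63787}{47844} \approx -1.3332$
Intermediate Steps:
$h{\left(l,o \right)} = o + 2 l$
$\frac{42271 + 21516}{-48101 + h{\left(224,-191 \right)}} = \frac{42271 + 21516}{-48101 + \left(-191 + 2 \cdot 224\right)} = \frac{63787}{-48101 + \left(-191 + 448\right)} = \frac{63787}{-48101 + 257} = \frac{63787}{-47844} = 63787 \left(- \frac{1}{47844}\right) = - \frac{63787}{47844}$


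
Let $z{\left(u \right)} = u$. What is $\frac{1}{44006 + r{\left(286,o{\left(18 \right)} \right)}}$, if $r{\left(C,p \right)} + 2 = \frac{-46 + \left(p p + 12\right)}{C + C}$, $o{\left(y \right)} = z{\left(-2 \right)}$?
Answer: $\frac{286}{12585129} \approx 2.2725 \cdot 10^{-5}$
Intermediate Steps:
$o{\left(y \right)} = -2$
$r{\left(C,p \right)} = -2 + \frac{-34 + p^{2}}{2 C}$ ($r{\left(C,p \right)} = -2 + \frac{-46 + \left(p p + 12\right)}{C + C} = -2 + \frac{-46 + \left(p^{2} + 12\right)}{2 C} = -2 + \left(-46 + \left(12 + p^{2}\right)\right) \frac{1}{2 C} = -2 + \left(-34 + p^{2}\right) \frac{1}{2 C} = -2 + \frac{-34 + p^{2}}{2 C}$)
$\frac{1}{44006 + r{\left(286,o{\left(18 \right)} \right)}} = \frac{1}{44006 + \frac{-34 + \left(-2\right)^{2} - 1144}{2 \cdot 286}} = \frac{1}{44006 + \frac{1}{2} \cdot \frac{1}{286} \left(-34 + 4 - 1144\right)} = \frac{1}{44006 + \frac{1}{2} \cdot \frac{1}{286} \left(-1174\right)} = \frac{1}{44006 - \frac{587}{286}} = \frac{1}{\frac{12585129}{286}} = \frac{286}{12585129}$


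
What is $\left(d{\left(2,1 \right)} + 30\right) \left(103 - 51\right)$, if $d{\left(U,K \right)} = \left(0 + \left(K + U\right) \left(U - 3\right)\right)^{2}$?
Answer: $2028$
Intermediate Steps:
$d{\left(U,K \right)} = \left(-3 + U\right)^{2} \left(K + U\right)^{2}$ ($d{\left(U,K \right)} = \left(0 + \left(K + U\right) \left(-3 + U\right)\right)^{2} = \left(0 + \left(-3 + U\right) \left(K + U\right)\right)^{2} = \left(\left(-3 + U\right) \left(K + U\right)\right)^{2} = \left(-3 + U\right)^{2} \left(K + U\right)^{2}$)
$\left(d{\left(2,1 \right)} + 30\right) \left(103 - 51\right) = \left(\left(-3 + 2\right)^{2} \left(1 + 2\right)^{2} + 30\right) \left(103 - 51\right) = \left(\left(-1\right)^{2} \cdot 3^{2} + 30\right) 52 = \left(1 \cdot 9 + 30\right) 52 = \left(9 + 30\right) 52 = 39 \cdot 52 = 2028$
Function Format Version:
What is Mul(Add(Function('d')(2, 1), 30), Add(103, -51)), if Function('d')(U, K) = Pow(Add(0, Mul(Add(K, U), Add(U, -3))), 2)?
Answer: 2028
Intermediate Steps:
Function('d')(U, K) = Mul(Pow(Add(-3, U), 2), Pow(Add(K, U), 2)) (Function('d')(U, K) = Pow(Add(0, Mul(Add(K, U), Add(-3, U))), 2) = Pow(Add(0, Mul(Add(-3, U), Add(K, U))), 2) = Pow(Mul(Add(-3, U), Add(K, U)), 2) = Mul(Pow(Add(-3, U), 2), Pow(Add(K, U), 2)))
Mul(Add(Function('d')(2, 1), 30), Add(103, -51)) = Mul(Add(Mul(Pow(Add(-3, 2), 2), Pow(Add(1, 2), 2)), 30), Add(103, -51)) = Mul(Add(Mul(Pow(-1, 2), Pow(3, 2)), 30), 52) = Mul(Add(Mul(1, 9), 30), 52) = Mul(Add(9, 30), 52) = Mul(39, 52) = 2028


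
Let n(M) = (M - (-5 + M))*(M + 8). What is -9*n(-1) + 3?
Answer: -312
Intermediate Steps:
n(M) = 40 + 5*M (n(M) = (M + (5 - M))*(8 + M) = 5*(8 + M) = 40 + 5*M)
-9*n(-1) + 3 = -9*(40 + 5*(-1)) + 3 = -9*(40 - 5) + 3 = -9*35 + 3 = -315 + 3 = -312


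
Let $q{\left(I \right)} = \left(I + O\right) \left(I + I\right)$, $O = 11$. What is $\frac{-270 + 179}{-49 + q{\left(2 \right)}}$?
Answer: $- \frac{91}{3} \approx -30.333$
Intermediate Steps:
$q{\left(I \right)} = 2 I \left(11 + I\right)$ ($q{\left(I \right)} = \left(I + 11\right) \left(I + I\right) = \left(11 + I\right) 2 I = 2 I \left(11 + I\right)$)
$\frac{-270 + 179}{-49 + q{\left(2 \right)}} = \frac{-270 + 179}{-49 + 2 \cdot 2 \left(11 + 2\right)} = - \frac{91}{-49 + 2 \cdot 2 \cdot 13} = - \frac{91}{-49 + 52} = - \frac{91}{3}$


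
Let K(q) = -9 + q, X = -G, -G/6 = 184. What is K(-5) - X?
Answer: -1118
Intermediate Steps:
G = -1104 (G = -6*184 = -1104)
X = 1104 (X = -1*(-1104) = 1104)
K(-5) - X = (-9 - 5) - 1*1104 = -14 - 1104 = -1118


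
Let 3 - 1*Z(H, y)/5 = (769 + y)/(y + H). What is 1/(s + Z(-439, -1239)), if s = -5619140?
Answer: -839/4714447050 ≈ -1.7796e-7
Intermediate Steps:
Z(H, y) = 15 - 5*(769 + y)/(H + y) (Z(H, y) = 15 - 5*(769 + y)/(y + H) = 15 - 5*(769 + y)/(H + y))
1/(s + Z(-439, -1239)) = 1/(-5619140 + 5*(-769 + 2*(-1239) + 3*(-439))/(-439 - 1239)) = 1/(-5619140 + 5*(-769 - 2478 - 1317)/(-1678)) = 1/(-5619140 + 5*(-1/1678)*(-4564)) = 1/(-5619140 + 11410/839) = 1/(-4714447050/839) = -839/4714447050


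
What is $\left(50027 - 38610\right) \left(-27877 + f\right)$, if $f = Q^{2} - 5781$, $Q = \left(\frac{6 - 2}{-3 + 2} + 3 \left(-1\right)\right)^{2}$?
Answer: $-356861169$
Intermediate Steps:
$Q = 49$ ($Q = \left(\frac{4}{-1} - 3\right)^{2} = \left(4 \left(-1\right) - 3\right)^{2} = \left(-4 - 3\right)^{2} = \left(-7\right)^{2} = 49$)
$f = -3380$ ($f = 49^{2} - 5781 = 2401 - 5781 = -3380$)
$\left(50027 - 38610\right) \left(-27877 + f\right) = \left(50027 - 38610\right) \left(-27877 - 3380\right) = 11417 \left(-31257\right) = -356861169$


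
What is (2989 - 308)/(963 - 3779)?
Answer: -2681/2816 ≈ -0.95206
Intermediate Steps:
(2989 - 308)/(963 - 3779) = 2681/(-2816) = 2681*(-1/2816) = -2681/2816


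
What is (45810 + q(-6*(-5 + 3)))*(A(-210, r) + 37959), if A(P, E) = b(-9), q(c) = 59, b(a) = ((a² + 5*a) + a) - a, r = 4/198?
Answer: 1742792655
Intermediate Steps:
r = 2/99 (r = 4*(1/198) = 2/99 ≈ 0.020202)
b(a) = a² + 5*a (b(a) = (a² + 6*a) - a = a² + 5*a)
A(P, E) = 36 (A(P, E) = -9*(5 - 9) = -9*(-4) = 36)
(45810 + q(-6*(-5 + 3)))*(A(-210, r) + 37959) = (45810 + 59)*(36 + 37959) = 45869*37995 = 1742792655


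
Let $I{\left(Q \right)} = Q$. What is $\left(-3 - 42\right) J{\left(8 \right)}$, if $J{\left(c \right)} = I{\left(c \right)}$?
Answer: $-360$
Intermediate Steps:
$J{\left(c \right)} = c$
$\left(-3 - 42\right) J{\left(8 \right)} = \left(-3 - 42\right) 8 = \left(-45\right) 8 = -360$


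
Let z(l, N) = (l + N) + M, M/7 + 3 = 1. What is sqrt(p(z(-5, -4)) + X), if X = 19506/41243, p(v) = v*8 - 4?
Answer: I*sqrt(318980703254)/41243 ≈ 13.694*I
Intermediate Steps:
M = -14 (M = -21 + 7*1 = -21 + 7 = -14)
z(l, N) = -14 + N + l (z(l, N) = (l + N) - 14 = (N + l) - 14 = -14 + N + l)
p(v) = -4 + 8*v (p(v) = 8*v - 4 = -4 + 8*v)
X = 19506/41243 (X = 19506*(1/41243) = 19506/41243 ≈ 0.47295)
sqrt(p(z(-5, -4)) + X) = sqrt((-4 + 8*(-14 - 4 - 5)) + 19506/41243) = sqrt((-4 + 8*(-23)) + 19506/41243) = sqrt((-4 - 184) + 19506/41243) = sqrt(-188 + 19506/41243) = sqrt(-7734178/41243) = I*sqrt(318980703254)/41243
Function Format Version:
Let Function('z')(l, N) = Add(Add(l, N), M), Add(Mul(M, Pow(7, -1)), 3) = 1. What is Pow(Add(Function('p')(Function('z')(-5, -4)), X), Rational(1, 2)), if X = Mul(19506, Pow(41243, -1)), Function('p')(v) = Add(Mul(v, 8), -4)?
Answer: Mul(Rational(1, 41243), I, Pow(318980703254, Rational(1, 2))) ≈ Mul(13.694, I)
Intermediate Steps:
M = -14 (M = Add(-21, Mul(7, 1)) = Add(-21, 7) = -14)
Function('z')(l, N) = Add(-14, N, l) (Function('z')(l, N) = Add(Add(l, N), -14) = Add(Add(N, l), -14) = Add(-14, N, l))
Function('p')(v) = Add(-4, Mul(8, v)) (Function('p')(v) = Add(Mul(8, v), -4) = Add(-4, Mul(8, v)))
X = Rational(19506, 41243) (X = Mul(19506, Rational(1, 41243)) = Rational(19506, 41243) ≈ 0.47295)
Pow(Add(Function('p')(Function('z')(-5, -4)), X), Rational(1, 2)) = Pow(Add(Add(-4, Mul(8, Add(-14, -4, -5))), Rational(19506, 41243)), Rational(1, 2)) = Pow(Add(Add(-4, Mul(8, -23)), Rational(19506, 41243)), Rational(1, 2)) = Pow(Add(Add(-4, -184), Rational(19506, 41243)), Rational(1, 2)) = Pow(Add(-188, Rational(19506, 41243)), Rational(1, 2)) = Pow(Rational(-7734178, 41243), Rational(1, 2)) = Mul(Rational(1, 41243), I, Pow(318980703254, Rational(1, 2)))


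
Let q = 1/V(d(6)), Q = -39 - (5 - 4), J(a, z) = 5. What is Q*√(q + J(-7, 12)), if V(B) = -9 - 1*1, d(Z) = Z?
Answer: -28*√10 ≈ -88.544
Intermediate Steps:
V(B) = -10 (V(B) = -9 - 1 = -10)
Q = -40 (Q = -39 - 1*1 = -39 - 1 = -40)
q = -⅒ (q = 1/(-10) = -⅒ ≈ -0.10000)
Q*√(q + J(-7, 12)) = -40*√(-⅒ + 5) = -28*√10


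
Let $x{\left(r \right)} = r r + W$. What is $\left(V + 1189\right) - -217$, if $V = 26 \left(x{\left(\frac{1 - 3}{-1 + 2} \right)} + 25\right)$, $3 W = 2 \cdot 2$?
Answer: $\frac{6584}{3} \approx 2194.7$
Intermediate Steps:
$W = \frac{4}{3}$ ($W = \frac{2 \cdot 2}{3} = \frac{1}{3} \cdot 4 = \frac{4}{3} \approx 1.3333$)
$x{\left(r \right)} = \frac{4}{3} + r^{2}$ ($x{\left(r \right)} = r r + \frac{4}{3} = r^{2} + \frac{4}{3} = \frac{4}{3} + r^{2}$)
$V = \frac{2366}{3}$ ($V = 26 \left(\left(\frac{4}{3} + \left(\frac{1 - 3}{-1 + 2}\right)^{2}\right) + 25\right) = 26 \left(\left(\frac{4}{3} + \left(- \frac{2}{1}\right)^{2}\right) + 25\right) = 26 \left(\left(\frac{4}{3} + \left(\left(-2\right) 1\right)^{2}\right) + 25\right) = 26 \left(\left(\frac{4}{3} + \left(-2\right)^{2}\right) + 25\right) = 26 \left(\left(\frac{4}{3} + 4\right) + 25\right) = 26 \left(\frac{16}{3} + 25\right) = 26 \cdot \frac{91}{3} = \frac{2366}{3} \approx 788.67$)
$\left(V + 1189\right) - -217 = \left(\frac{2366}{3} + 1189\right) - -217 = \frac{5933}{3} + 217 = \frac{6584}{3}$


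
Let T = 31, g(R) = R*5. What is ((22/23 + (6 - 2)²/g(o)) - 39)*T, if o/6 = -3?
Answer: -1226329/1035 ≈ -1184.9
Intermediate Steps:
o = -18 (o = 6*(-3) = -18)
g(R) = 5*R
((22/23 + (6 - 2)²/g(o)) - 39)*T = ((22/23 + (6 - 2)²/((5*(-18)))) - 39)*31 = ((22*(1/23) + 4²/(-90)) - 39)*31 = ((22/23 + 16*(-1/90)) - 39)*31 = ((22/23 - 8/45) - 39)*31 = (806/1035 - 39)*31 = -39559/1035*31 = -1226329/1035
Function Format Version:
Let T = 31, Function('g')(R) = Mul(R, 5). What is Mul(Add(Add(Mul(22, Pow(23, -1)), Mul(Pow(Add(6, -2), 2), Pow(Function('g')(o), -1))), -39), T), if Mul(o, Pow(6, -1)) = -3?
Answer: Rational(-1226329, 1035) ≈ -1184.9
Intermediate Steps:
o = -18 (o = Mul(6, -3) = -18)
Function('g')(R) = Mul(5, R)
Mul(Add(Add(Mul(22, Pow(23, -1)), Mul(Pow(Add(6, -2), 2), Pow(Function('g')(o), -1))), -39), T) = Mul(Add(Add(Mul(22, Pow(23, -1)), Mul(Pow(Add(6, -2), 2), Pow(Mul(5, -18), -1))), -39), 31) = Mul(Add(Add(Mul(22, Rational(1, 23)), Mul(Pow(4, 2), Pow(-90, -1))), -39), 31) = Mul(Add(Add(Rational(22, 23), Mul(16, Rational(-1, 90))), -39), 31) = Mul(Add(Add(Rational(22, 23), Rational(-8, 45)), -39), 31) = Mul(Add(Rational(806, 1035), -39), 31) = Mul(Rational(-39559, 1035), 31) = Rational(-1226329, 1035)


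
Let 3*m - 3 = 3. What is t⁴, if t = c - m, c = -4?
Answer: 1296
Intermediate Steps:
m = 2 (m = 1 + (⅓)*3 = 1 + 1 = 2)
t = -6 (t = -4 - 1*2 = -4 - 2 = -6)
t⁴ = (-6)⁴ = 1296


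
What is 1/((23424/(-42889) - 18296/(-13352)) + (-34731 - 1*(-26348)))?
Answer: -71581741/600010742316 ≈ -0.00011930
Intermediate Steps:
1/((23424/(-42889) - 18296/(-13352)) + (-34731 - 1*(-26348))) = 1/((23424*(-1/42889) - 18296*(-1/13352)) + (-34731 + 26348)) = 1/((-23424/42889 + 2287/1669) - 8383) = 1/(58992487/71581741 - 8383) = 1/(-600010742316/71581741) = -71581741/600010742316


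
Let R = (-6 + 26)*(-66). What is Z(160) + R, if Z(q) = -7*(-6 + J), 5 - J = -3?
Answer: -1334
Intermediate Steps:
J = 8 (J = 5 - 1*(-3) = 5 + 3 = 8)
Z(q) = -14 (Z(q) = -7*(-6 + 8) = -7*2 = -14)
R = -1320 (R = 20*(-66) = -1320)
Z(160) + R = -14 - 1320 = -1334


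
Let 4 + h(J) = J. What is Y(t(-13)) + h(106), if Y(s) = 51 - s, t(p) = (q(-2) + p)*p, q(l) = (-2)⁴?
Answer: 192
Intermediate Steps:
h(J) = -4 + J
q(l) = 16
t(p) = p*(16 + p) (t(p) = (16 + p)*p = p*(16 + p))
Y(t(-13)) + h(106) = (51 - (-13)*(16 - 13)) + (-4 + 106) = (51 - (-13)*3) + 102 = (51 - 1*(-39)) + 102 = (51 + 39) + 102 = 90 + 102 = 192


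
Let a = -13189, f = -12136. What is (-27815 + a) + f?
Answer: -53140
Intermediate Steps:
(-27815 + a) + f = (-27815 - 13189) - 12136 = -41004 - 12136 = -53140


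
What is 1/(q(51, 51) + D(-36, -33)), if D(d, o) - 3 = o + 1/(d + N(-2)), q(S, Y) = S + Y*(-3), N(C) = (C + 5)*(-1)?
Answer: -39/5149 ≈ -0.0075743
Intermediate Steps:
N(C) = -5 - C (N(C) = (5 + C)*(-1) = -5 - C)
q(S, Y) = S - 3*Y
D(d, o) = 3 + o + 1/(-3 + d) (D(d, o) = 3 + (o + 1/(d + (-5 - 1*(-2)))) = 3 + (o + 1/(d + (-5 + 2))) = 3 + (o + 1/(d - 3)) = 3 + (o + 1/(-3 + d)) = 3 + o + 1/(-3 + d))
1/(q(51, 51) + D(-36, -33)) = 1/((51 - 3*51) + (-8 - 3*(-33) + 3*(-36) - 36*(-33))/(-3 - 36)) = 1/((51 - 153) + (-8 + 99 - 108 + 1188)/(-39)) = 1/(-102 - 1/39*1171) = 1/(-102 - 1171/39) = 1/(-5149/39) = -39/5149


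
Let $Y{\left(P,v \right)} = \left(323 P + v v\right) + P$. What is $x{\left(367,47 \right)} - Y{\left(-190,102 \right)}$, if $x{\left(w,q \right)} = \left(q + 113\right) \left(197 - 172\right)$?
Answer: $55156$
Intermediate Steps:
$Y{\left(P,v \right)} = v^{2} + 324 P$ ($Y{\left(P,v \right)} = \left(323 P + v^{2}\right) + P = \left(v^{2} + 323 P\right) + P = v^{2} + 324 P$)
$x{\left(w,q \right)} = 2825 + 25 q$ ($x{\left(w,q \right)} = \left(113 + q\right) 25 = 2825 + 25 q$)
$x{\left(367,47 \right)} - Y{\left(-190,102 \right)} = \left(2825 + 25 \cdot 47\right) - \left(102^{2} + 324 \left(-190\right)\right) = \left(2825 + 1175\right) - \left(10404 - 61560\right) = 4000 - -51156 = 4000 + 51156 = 55156$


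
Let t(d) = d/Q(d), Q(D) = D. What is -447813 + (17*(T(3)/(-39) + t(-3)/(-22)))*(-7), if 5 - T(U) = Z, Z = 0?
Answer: -384205823/858 ≈ -4.4779e+5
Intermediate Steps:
t(d) = 1 (t(d) = d/d = 1)
T(U) = 5 (T(U) = 5 - 1*0 = 5 + 0 = 5)
-447813 + (17*(T(3)/(-39) + t(-3)/(-22)))*(-7) = -447813 + (17*(5/(-39) + 1/(-22)))*(-7) = -447813 + (17*(5*(-1/39) + 1*(-1/22)))*(-7) = -447813 + (17*(-5/39 - 1/22))*(-7) = -447813 + (17*(-149/858))*(-7) = -447813 - 2533/858*(-7) = -447813 + 17731/858 = -384205823/858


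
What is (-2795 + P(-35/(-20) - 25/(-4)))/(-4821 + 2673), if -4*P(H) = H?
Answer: 2797/2148 ≈ 1.3021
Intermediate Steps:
P(H) = -H/4
(-2795 + P(-35/(-20) - 25/(-4)))/(-4821 + 2673) = (-2795 - (-35/(-20) - 25/(-4))/4)/(-4821 + 2673) = (-2795 - (-35*(-1/20) - 25*(-1/4))/4)/(-2148) = (-2795 - (7/4 + 25/4)/4)*(-1/2148) = (-2795 - 1/4*8)*(-1/2148) = (-2795 - 2)*(-1/2148) = -2797*(-1/2148) = 2797/2148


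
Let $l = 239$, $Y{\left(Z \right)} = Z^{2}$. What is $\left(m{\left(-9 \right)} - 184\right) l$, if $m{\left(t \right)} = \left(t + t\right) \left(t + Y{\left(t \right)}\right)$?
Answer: $-353720$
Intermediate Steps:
$m{\left(t \right)} = 2 t \left(t + t^{2}\right)$ ($m{\left(t \right)} = \left(t + t\right) \left(t + t^{2}\right) = 2 t \left(t + t^{2}\right)$)
$\left(m{\left(-9 \right)} - 184\right) l = \left(2 \left(-9\right)^{2} \left(1 - 9\right) - 184\right) 239 = \left(2 \cdot 81 \left(-8\right) - 184\right) 239 = \left(-1296 - 184\right) 239 = \left(-1480\right) 239 = -353720$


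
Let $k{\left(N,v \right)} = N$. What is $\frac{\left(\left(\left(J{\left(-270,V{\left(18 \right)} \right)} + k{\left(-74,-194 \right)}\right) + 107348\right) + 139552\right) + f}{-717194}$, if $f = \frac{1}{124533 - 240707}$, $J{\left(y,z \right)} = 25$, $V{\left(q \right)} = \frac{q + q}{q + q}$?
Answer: $- \frac{28677668073}{83319295756} \approx -0.34419$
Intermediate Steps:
$V{\left(q \right)} = 1$ ($V{\left(q \right)} = \frac{2 q}{2 q} = 2 q \frac{1}{2 q} = 1$)
$f = - \frac{1}{116174}$ ($f = \frac{1}{-116174} = - \frac{1}{116174} \approx -8.6078 \cdot 10^{-6}$)
$\frac{\left(\left(\left(J{\left(-270,V{\left(18 \right)} \right)} + k{\left(-74,-194 \right)}\right) + 107348\right) + 139552\right) + f}{-717194} = \frac{\left(\left(\left(25 - 74\right) + 107348\right) + 139552\right) - \frac{1}{116174}}{-717194} = \left(\left(\left(-49 + 107348\right) + 139552\right) - \frac{1}{116174}\right) \left(- \frac{1}{717194}\right) = \left(\left(107299 + 139552\right) - \frac{1}{116174}\right) \left(- \frac{1}{717194}\right) = \left(246851 - \frac{1}{116174}\right) \left(- \frac{1}{717194}\right) = \frac{28677668073}{116174} \left(- \frac{1}{717194}\right) = - \frac{28677668073}{83319295756}$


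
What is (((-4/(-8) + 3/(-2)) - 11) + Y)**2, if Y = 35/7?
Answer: 49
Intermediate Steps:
Y = 5 (Y = 35*(1/7) = 5)
(((-4/(-8) + 3/(-2)) - 11) + Y)**2 = (((-4/(-8) + 3/(-2)) - 11) + 5)**2 = (((-4*(-1/8) + 3*(-1/2)) - 11) + 5)**2 = (((1/2 - 3/2) - 11) + 5)**2 = ((-1 - 11) + 5)**2 = (-12 + 5)**2 = (-7)**2 = 49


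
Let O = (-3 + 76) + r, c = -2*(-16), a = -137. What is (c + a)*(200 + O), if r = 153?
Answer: -44730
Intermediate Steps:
c = 32
O = 226 (O = (-3 + 76) + 153 = 73 + 153 = 226)
(c + a)*(200 + O) = (32 - 137)*(200 + 226) = -105*426 = -44730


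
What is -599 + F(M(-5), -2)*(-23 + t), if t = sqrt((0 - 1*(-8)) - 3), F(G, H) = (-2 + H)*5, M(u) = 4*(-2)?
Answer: -139 - 20*sqrt(5) ≈ -183.72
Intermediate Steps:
M(u) = -8
F(G, H) = -10 + 5*H
t = sqrt(5) (t = sqrt((0 + 8) - 3) = sqrt(8 - 3) = sqrt(5) ≈ 2.2361)
-599 + F(M(-5), -2)*(-23 + t) = -599 + (-10 + 5*(-2))*(-23 + sqrt(5)) = -599 + (-10 - 10)*(-23 + sqrt(5)) = -599 - 20*(-23 + sqrt(5)) = -599 + (460 - 20*sqrt(5)) = -139 - 20*sqrt(5)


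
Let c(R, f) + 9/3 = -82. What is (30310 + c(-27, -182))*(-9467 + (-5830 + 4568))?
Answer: -324284025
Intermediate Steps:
c(R, f) = -85 (c(R, f) = -3 - 82 = -85)
(30310 + c(-27, -182))*(-9467 + (-5830 + 4568)) = (30310 - 85)*(-9467 + (-5830 + 4568)) = 30225*(-9467 - 1262) = 30225*(-10729) = -324284025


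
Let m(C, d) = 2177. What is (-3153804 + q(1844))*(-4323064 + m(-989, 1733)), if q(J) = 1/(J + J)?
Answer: 50257226832576937/3688 ≈ 1.3627e+13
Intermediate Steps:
q(J) = 1/(2*J)
(-3153804 + q(1844))*(-4323064 + m(-989, 1733)) = (-3153804 + (½)/1844)*(-4323064 + 2177) = (-3153804 + (½)*(1/1844))*(-4320887) = (-3153804 + 1/3688)*(-4320887) = -11631229151/3688*(-4320887) = 50257226832576937/3688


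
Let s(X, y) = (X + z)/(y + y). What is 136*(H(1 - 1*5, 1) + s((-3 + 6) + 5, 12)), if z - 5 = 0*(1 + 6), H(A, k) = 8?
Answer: 3485/3 ≈ 1161.7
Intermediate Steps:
z = 5 (z = 5 + 0*(1 + 6) = 5 + 0*7 = 5 + 0 = 5)
s(X, y) = (5 + X)/(2*y) (s(X, y) = (X + 5)/(y + y) = (5 + X)/((2*y)) = (5 + X)*(1/(2*y)) = (5 + X)/(2*y))
136*(H(1 - 1*5, 1) + s((-3 + 6) + 5, 12)) = 136*(8 + (½)*(5 + ((-3 + 6) + 5))/12) = 136*(8 + (½)*(1/12)*(5 + (3 + 5))) = 136*(8 + (½)*(1/12)*(5 + 8)) = 136*(8 + (½)*(1/12)*13) = 136*(8 + 13/24) = 136*(205/24) = 3485/3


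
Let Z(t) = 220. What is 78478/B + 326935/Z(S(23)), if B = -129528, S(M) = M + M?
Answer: 264562322/178101 ≈ 1485.5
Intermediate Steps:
S(M) = 2*M
78478/B + 326935/Z(S(23)) = 78478/(-129528) + 326935/220 = 78478*(-1/129528) + 326935*(1/220) = -39239/64764 + 65387/44 = 264562322/178101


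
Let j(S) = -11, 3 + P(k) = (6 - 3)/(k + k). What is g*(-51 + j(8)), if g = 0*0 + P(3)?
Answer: 155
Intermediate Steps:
P(k) = -3 + 3/(2*k) (P(k) = -3 + (6 - 3)/(k + k) = -3 + 3/((2*k)) = -3 + 3*(1/(2*k)) = -3 + 3/(2*k))
g = -5/2 (g = 0*0 + (-3 + (3/2)/3) = 0 + (-3 + (3/2)*(1/3)) = 0 + (-3 + 1/2) = 0 - 5/2 = -5/2 ≈ -2.5000)
g*(-51 + j(8)) = -5*(-51 - 11)/2 = -5/2*(-62) = 155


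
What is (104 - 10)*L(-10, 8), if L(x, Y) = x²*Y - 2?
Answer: 75012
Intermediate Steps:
L(x, Y) = -2 + Y*x² (L(x, Y) = Y*x² - 2 = -2 + Y*x²)
(104 - 10)*L(-10, 8) = (104 - 10)*(-2 + 8*(-10)²) = 94*(-2 + 8*100) = 94*(-2 + 800) = 94*798 = 75012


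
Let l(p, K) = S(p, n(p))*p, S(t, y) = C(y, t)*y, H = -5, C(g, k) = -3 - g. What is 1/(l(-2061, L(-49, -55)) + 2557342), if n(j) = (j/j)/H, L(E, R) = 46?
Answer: 25/63904696 ≈ 3.9121e-7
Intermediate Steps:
n(j) = -⅕ (n(j) = (j/j)/(-5) = 1*(-⅕) = -⅕)
S(t, y) = y*(-3 - y) (S(t, y) = (-3 - y)*y = y*(-3 - y))
l(p, K) = 14*p/25 (l(p, K) = (-1*(-⅕)*(3 - ⅕))*p = (-1*(-⅕)*14/5)*p = 14*p/25)
1/(l(-2061, L(-49, -55)) + 2557342) = 1/((14/25)*(-2061) + 2557342) = 1/(-28854/25 + 2557342) = 1/(63904696/25) = 25/63904696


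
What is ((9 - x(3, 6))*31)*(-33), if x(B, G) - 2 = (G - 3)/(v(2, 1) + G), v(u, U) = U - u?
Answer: -32736/5 ≈ -6547.2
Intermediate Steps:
x(B, G) = 2 + (-3 + G)/(-1 + G) (x(B, G) = 2 + (G - 3)/((1 - 1*2) + G) = 2 + (-3 + G)/((1 - 2) + G) = 2 + (-3 + G)/(-1 + G))
((9 - x(3, 6))*31)*(-33) = ((9 - (-5 + 3*6)/(-1 + 6))*31)*(-33) = ((9 - (-5 + 18)/5)*31)*(-33) = ((9 - 13/5)*31)*(-33) = ((32/5)*31)*(-33) = (992/5)*(-33) = -32736/5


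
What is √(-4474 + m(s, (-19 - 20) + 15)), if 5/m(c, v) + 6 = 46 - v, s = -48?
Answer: I*√286331/8 ≈ 66.887*I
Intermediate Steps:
m(c, v) = 5/(40 - v) (m(c, v) = 5/(-6 + (46 - v)) = 5/(40 - v))
√(-4474 + m(s, (-19 - 20) + 15)) = √(-4474 - 5/(-40 + ((-19 - 20) + 15))) = √(-4474 - 5/(-40 + (-39 + 15))) = √(-4474 - 5/(-40 - 24)) = √(-4474 - 5/(-64)) = √(-4474 - 5*(-1/64)) = √(-4474 + 5/64) = √(-286331/64) = I*√286331/8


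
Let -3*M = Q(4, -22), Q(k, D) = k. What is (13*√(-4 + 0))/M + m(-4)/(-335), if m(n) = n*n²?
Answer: 64/335 - 39*I/2 ≈ 0.19104 - 19.5*I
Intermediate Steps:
m(n) = n³
M = -4/3 (M = -⅓*4 = -4/3 ≈ -1.3333)
(13*√(-4 + 0))/M + m(-4)/(-335) = (13*√(-4 + 0))/(-4/3) + (-4)³/(-335) = (13*√(-4))*(-¾) - 64*(-1/335) = (13*(2*I))*(-¾) + 64/335 = (26*I)*(-¾) + 64/335 = -39*I/2 + 64/335 = 64/335 - 39*I/2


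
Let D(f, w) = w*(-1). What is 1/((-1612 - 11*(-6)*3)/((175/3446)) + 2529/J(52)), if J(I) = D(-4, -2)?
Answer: -50/1328959 ≈ -3.7623e-5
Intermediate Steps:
D(f, w) = -w
J(I) = 2 (J(I) = -1*(-2) = 2)
1/((-1612 - 11*(-6)*3)/((175/3446)) + 2529/J(52)) = 1/((-1612 - 11*(-6)*3)/((175/3446)) + 2529/2) = 1/((-1612 - (-66)*3)/((175*(1/3446))) + 2529*(1/2)) = 1/((-1612 - 1*(-198))/(175/3446) + 2529/2) = 1/((-1612 + 198)*(3446/175) + 2529/2) = 1/(-1414*3446/175 + 2529/2) = 1/(-696092/25 + 2529/2) = 1/(-1328959/50) = -50/1328959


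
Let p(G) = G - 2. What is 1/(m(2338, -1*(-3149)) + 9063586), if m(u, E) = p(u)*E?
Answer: 1/16419650 ≈ 6.0903e-8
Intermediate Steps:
p(G) = -2 + G
m(u, E) = E*(-2 + u) (m(u, E) = (-2 + u)*E = E*(-2 + u))
1/(m(2338, -1*(-3149)) + 9063586) = 1/((-1*(-3149))*(-2 + 2338) + 9063586) = 1/(3149*2336 + 9063586) = 1/(7356064 + 9063586) = 1/16419650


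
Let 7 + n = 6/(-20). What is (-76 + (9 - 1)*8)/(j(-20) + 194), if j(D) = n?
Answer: -120/1867 ≈ -0.064274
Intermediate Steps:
n = -73/10 (n = -7 + 6/(-20) = -7 + 6*(-1/20) = -7 - 3/10 = -73/10 ≈ -7.3000)
j(D) = -73/10
(-76 + (9 - 1)*8)/(j(-20) + 194) = (-76 + (9 - 1)*8)/(-73/10 + 194) = (-76 + 8*8)/(1867/10) = (-76 + 64)*(10/1867) = -12*10/1867 = -120/1867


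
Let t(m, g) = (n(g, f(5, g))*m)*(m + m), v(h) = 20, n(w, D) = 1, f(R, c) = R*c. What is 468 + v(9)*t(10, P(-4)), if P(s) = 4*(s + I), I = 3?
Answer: 4468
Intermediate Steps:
P(s) = 12 + 4*s (P(s) = 4*(s + 3) = 4*(3 + s) = 12 + 4*s)
t(m, g) = 2*m² (t(m, g) = (1*m)*(m + m) = m*(2*m) = 2*m²)
468 + v(9)*t(10, P(-4)) = 468 + 20*(2*10²) = 468 + 20*(2*100) = 468 + 20*200 = 468 + 4000 = 4468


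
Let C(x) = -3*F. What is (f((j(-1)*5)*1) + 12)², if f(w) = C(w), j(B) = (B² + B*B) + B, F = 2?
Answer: 36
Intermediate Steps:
j(B) = B + 2*B² (j(B) = (B² + B²) + B = 2*B² + B = B + 2*B²)
C(x) = -6 (C(x) = -3*2 = -6)
f(w) = -6
(f((j(-1)*5)*1) + 12)² = (-6 + 12)² = 6² = 36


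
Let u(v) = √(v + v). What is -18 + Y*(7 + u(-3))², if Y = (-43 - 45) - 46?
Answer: -5780 - 1876*I*√6 ≈ -5780.0 - 4595.2*I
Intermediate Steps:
u(v) = √2*√v (u(v) = √(2*v) = √2*√v)
Y = -134 (Y = -88 - 46 = -134)
-18 + Y*(7 + u(-3))² = -18 - 134*(7 + √2*√(-3))² = -18 - 134*(7 + √2*(I*√3))² = -18 - 134*(7 + I*√6)²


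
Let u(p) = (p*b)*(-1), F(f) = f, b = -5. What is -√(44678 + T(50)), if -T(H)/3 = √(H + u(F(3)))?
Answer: -√(44678 - 3*√65) ≈ -211.31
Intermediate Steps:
u(p) = 5*p (u(p) = (p*(-5))*(-1) = -5*p*(-1) = 5*p)
T(H) = -3*√(15 + H) (T(H) = -3*√(H + 5*3) = -3*√(H + 15) = -3*√(15 + H))
-√(44678 + T(50)) = -√(44678 - 3*√(15 + 50)) = -√(44678 - 3*√65)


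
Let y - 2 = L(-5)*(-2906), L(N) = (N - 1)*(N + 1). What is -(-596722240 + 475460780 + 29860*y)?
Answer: 2203757580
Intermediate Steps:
L(N) = (1 + N)*(-1 + N) (L(N) = (-1 + N)*(1 + N) = (1 + N)*(-1 + N))
y = -69742 (y = 2 + (-1 + (-5)²)*(-2906) = 2 + (-1 + 25)*(-2906) = 2 + 24*(-2906) = 2 - 69744 = -69742)
-(-596722240 + 475460780 + 29860*y) = -(-2679218360 + 475460780) = -29860/(1/((-19984 + 15923) - 69742)) = -29860/(1/(-4061 - 69742)) = -29860/(1/(-73803)) = -29860/(-1/73803) = -29860*(-73803) = 2203757580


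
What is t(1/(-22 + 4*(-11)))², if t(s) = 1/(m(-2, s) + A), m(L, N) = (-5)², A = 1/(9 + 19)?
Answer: 784/491401 ≈ 0.0015954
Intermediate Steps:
A = 1/28 ≈ 0.035714
m(L, N) = 25
t(s) = 28/701 (t(s) = 1/(25 + 1/28) = 1/(701/28) = 28/701)
t(1/(-22 + 4*(-11)))² = (28/701)² = 784/491401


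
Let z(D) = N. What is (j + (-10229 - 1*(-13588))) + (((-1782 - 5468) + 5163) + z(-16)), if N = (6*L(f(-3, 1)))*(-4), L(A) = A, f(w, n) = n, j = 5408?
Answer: 6656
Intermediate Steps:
N = -24 (N = (6*1)*(-4) = 6*(-4) = -24)
z(D) = -24
(j + (-10229 - 1*(-13588))) + (((-1782 - 5468) + 5163) + z(-16)) = (5408 + (-10229 - 1*(-13588))) + (((-1782 - 5468) + 5163) - 24) = (5408 + (-10229 + 13588)) + ((-7250 + 5163) - 24) = (5408 + 3359) + (-2087 - 24) = 8767 - 2111 = 6656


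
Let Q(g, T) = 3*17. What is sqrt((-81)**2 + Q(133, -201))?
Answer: 2*sqrt(1653) ≈ 81.314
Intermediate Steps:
Q(g, T) = 51
sqrt((-81)**2 + Q(133, -201)) = sqrt((-81)**2 + 51) = sqrt(6561 + 51) = sqrt(6612) = 2*sqrt(1653)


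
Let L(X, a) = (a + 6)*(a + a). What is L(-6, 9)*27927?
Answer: 7540290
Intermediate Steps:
L(X, a) = 2*a*(6 + a) (L(X, a) = (6 + a)*(2*a) = 2*a*(6 + a))
L(-6, 9)*27927 = (2*9*(6 + 9))*27927 = (2*9*15)*27927 = 270*27927 = 7540290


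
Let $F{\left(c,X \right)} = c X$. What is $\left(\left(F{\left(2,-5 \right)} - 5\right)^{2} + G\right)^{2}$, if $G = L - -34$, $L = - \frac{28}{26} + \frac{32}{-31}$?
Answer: $\frac{10717839729}{162409} \approx 65993.0$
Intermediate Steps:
$F{\left(c,X \right)} = X c$
$L = - \frac{850}{403}$ ($L = \left(-28\right) \frac{1}{26} + 32 \left(- \frac{1}{31}\right) = - \frac{14}{13} - \frac{32}{31} = - \frac{850}{403} \approx -2.1092$)
$G = \frac{12852}{403}$ ($G = - \frac{850}{403} - -34 = - \frac{850}{403} + 34 = \frac{12852}{403} \approx 31.891$)
$\left(\left(F{\left(2,-5 \right)} - 5\right)^{2} + G\right)^{2} = \left(\left(\left(-5\right) 2 - 5\right)^{2} + \frac{12852}{403}\right)^{2} = \left(\left(-10 - 5\right)^{2} + \frac{12852}{403}\right)^{2} = \left(\left(-15\right)^{2} + \frac{12852}{403}\right)^{2} = \left(225 + \frac{12852}{403}\right)^{2} = \left(\frac{103527}{403}\right)^{2} = \frac{10717839729}{162409}$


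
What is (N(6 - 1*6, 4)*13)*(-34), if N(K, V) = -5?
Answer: 2210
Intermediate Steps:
(N(6 - 1*6, 4)*13)*(-34) = -5*13*(-34) = -65*(-34) = 2210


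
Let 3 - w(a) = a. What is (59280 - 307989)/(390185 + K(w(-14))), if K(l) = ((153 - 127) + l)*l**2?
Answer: -82903/134204 ≈ -0.61774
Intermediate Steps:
w(a) = 3 - a
K(l) = l**2*(26 + l) (K(l) = (26 + l)*l**2 = l**2*(26 + l))
(59280 - 307989)/(390185 + K(w(-14))) = (59280 - 307989)/(390185 + (3 - 1*(-14))**2*(26 + (3 - 1*(-14)))) = -248709/(390185 + (3 + 14)**2*(26 + (3 + 14))) = -248709/(390185 + 17**2*(26 + 17)) = -248709/(390185 + 289*43) = -248709/(390185 + 12427) = -248709/402612 = -248709*1/402612 = -82903/134204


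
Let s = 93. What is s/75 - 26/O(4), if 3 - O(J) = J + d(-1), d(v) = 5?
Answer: 418/75 ≈ 5.5733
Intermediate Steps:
O(J) = -2 - J (O(J) = 3 - (J + 5) = 3 - (5 + J) = 3 + (-5 - J) = -2 - J)
s/75 - 26/O(4) = 93/75 - 26/(-2 - 1*4) = 93*(1/75) - 26/(-2 - 4) = 31/25 - 26/(-6) = 31/25 - 26*(-1/6) = 31/25 + 13/3 = 418/75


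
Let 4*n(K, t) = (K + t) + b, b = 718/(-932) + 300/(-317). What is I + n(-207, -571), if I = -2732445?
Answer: -1614684142479/590888 ≈ -2.7326e+6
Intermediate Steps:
b = -253603/147722 (b = 718*(-1/932) + 300*(-1/317) = -359/466 - 300/317 = -253603/147722 ≈ -1.7168)
n(K, t) = -253603/590888 + K/4 + t/4 (n(K, t) = ((K + t) - 253603/147722)/4 = (-253603/147722 + K + t)/4 = -253603/590888 + K/4 + t/4)
I + n(-207, -571) = -2732445 + (-253603/590888 + (¼)*(-207) + (¼)*(-571)) = -2732445 + (-253603/590888 - 207/4 - 571/4) = -2732445 - 115181319/590888 = -1614684142479/590888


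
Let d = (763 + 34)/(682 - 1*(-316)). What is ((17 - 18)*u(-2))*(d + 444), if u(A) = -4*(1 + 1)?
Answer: 1775636/499 ≈ 3558.4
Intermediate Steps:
u(A) = -8 (u(A) = -4*2 = -8)
d = 797/998 (d = 797/(682 + 316) = 797/998 ≈ 0.79860)
((17 - 18)*u(-2))*(d + 444) = ((17 - 18)*(-8))*(797/998 + 444) = -1*(-8)*(443909/998) = 8*(443909/998) = 1775636/499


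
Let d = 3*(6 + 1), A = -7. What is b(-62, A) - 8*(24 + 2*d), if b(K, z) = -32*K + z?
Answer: 1449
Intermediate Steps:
d = 21 (d = 3*7 = 21)
b(K, z) = z - 32*K
b(-62, A) - 8*(24 + 2*d) = (-7 - 32*(-62)) - 8*(24 + 2*21) = (-7 + 1984) - 8*(24 + 42) = 1977 - 8*66 = 1977 - 528 = 1449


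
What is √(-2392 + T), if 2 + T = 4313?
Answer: √1919 ≈ 43.806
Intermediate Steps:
T = 4311 (T = -2 + 4313 = 4311)
√(-2392 + T) = √(-2392 + 4311) = √1919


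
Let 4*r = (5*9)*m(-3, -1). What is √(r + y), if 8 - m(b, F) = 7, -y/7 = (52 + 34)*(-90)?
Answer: 3*√24085/2 ≈ 232.79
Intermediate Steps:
y = 54180 (y = -7*(52 + 34)*(-90) = -602*(-90) = -7*(-7740) = 54180)
m(b, F) = 1 (m(b, F) = 8 - 1*7 = 8 - 7 = 1)
r = 45/4 (r = ((5*9)*1)/4 = (45*1)/4 = (¼)*45 = 45/4 ≈ 11.250)
√(r + y) = √(45/4 + 54180) = √(216765/4) = 3*√24085/2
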